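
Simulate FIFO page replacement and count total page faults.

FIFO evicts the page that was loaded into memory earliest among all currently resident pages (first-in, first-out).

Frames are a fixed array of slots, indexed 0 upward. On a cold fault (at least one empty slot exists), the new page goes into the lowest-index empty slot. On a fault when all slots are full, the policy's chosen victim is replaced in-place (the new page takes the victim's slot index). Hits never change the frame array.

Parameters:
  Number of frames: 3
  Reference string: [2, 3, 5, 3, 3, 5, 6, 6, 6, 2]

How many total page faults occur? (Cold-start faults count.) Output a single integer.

Answer: 5

Derivation:
Step 0: ref 2 → FAULT, frames=[2,-,-]
Step 1: ref 3 → FAULT, frames=[2,3,-]
Step 2: ref 5 → FAULT, frames=[2,3,5]
Step 3: ref 3 → HIT, frames=[2,3,5]
Step 4: ref 3 → HIT, frames=[2,3,5]
Step 5: ref 5 → HIT, frames=[2,3,5]
Step 6: ref 6 → FAULT (evict 2), frames=[6,3,5]
Step 7: ref 6 → HIT, frames=[6,3,5]
Step 8: ref 6 → HIT, frames=[6,3,5]
Step 9: ref 2 → FAULT (evict 3), frames=[6,2,5]
Total faults: 5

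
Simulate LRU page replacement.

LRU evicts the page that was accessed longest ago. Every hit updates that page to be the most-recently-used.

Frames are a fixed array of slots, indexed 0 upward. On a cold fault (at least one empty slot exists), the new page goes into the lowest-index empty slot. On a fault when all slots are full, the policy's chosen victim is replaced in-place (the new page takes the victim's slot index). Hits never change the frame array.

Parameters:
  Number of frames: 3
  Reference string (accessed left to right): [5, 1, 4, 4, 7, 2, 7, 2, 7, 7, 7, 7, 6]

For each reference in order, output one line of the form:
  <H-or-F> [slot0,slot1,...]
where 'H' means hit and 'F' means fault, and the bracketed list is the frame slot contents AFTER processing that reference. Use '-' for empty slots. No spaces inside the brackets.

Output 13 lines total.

F [5,-,-]
F [5,1,-]
F [5,1,4]
H [5,1,4]
F [7,1,4]
F [7,2,4]
H [7,2,4]
H [7,2,4]
H [7,2,4]
H [7,2,4]
H [7,2,4]
H [7,2,4]
F [7,2,6]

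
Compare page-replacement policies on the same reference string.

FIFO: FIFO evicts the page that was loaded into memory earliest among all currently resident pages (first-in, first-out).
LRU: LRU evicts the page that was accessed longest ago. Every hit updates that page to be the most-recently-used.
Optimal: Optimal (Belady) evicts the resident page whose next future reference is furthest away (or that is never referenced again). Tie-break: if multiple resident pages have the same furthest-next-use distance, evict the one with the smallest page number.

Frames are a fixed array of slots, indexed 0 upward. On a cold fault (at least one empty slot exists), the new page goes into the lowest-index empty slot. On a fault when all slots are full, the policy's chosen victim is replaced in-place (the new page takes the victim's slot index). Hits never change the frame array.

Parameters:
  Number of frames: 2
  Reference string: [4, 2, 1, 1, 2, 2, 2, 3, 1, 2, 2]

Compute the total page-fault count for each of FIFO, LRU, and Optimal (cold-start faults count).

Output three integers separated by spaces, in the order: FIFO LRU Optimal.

Answer: 5 6 5

Derivation:
--- FIFO ---
  step 0: ref 4 -> FAULT, frames=[4,-] (faults so far: 1)
  step 1: ref 2 -> FAULT, frames=[4,2] (faults so far: 2)
  step 2: ref 1 -> FAULT, evict 4, frames=[1,2] (faults so far: 3)
  step 3: ref 1 -> HIT, frames=[1,2] (faults so far: 3)
  step 4: ref 2 -> HIT, frames=[1,2] (faults so far: 3)
  step 5: ref 2 -> HIT, frames=[1,2] (faults so far: 3)
  step 6: ref 2 -> HIT, frames=[1,2] (faults so far: 3)
  step 7: ref 3 -> FAULT, evict 2, frames=[1,3] (faults so far: 4)
  step 8: ref 1 -> HIT, frames=[1,3] (faults so far: 4)
  step 9: ref 2 -> FAULT, evict 1, frames=[2,3] (faults so far: 5)
  step 10: ref 2 -> HIT, frames=[2,3] (faults so far: 5)
  FIFO total faults: 5
--- LRU ---
  step 0: ref 4 -> FAULT, frames=[4,-] (faults so far: 1)
  step 1: ref 2 -> FAULT, frames=[4,2] (faults so far: 2)
  step 2: ref 1 -> FAULT, evict 4, frames=[1,2] (faults so far: 3)
  step 3: ref 1 -> HIT, frames=[1,2] (faults so far: 3)
  step 4: ref 2 -> HIT, frames=[1,2] (faults so far: 3)
  step 5: ref 2 -> HIT, frames=[1,2] (faults so far: 3)
  step 6: ref 2 -> HIT, frames=[1,2] (faults so far: 3)
  step 7: ref 3 -> FAULT, evict 1, frames=[3,2] (faults so far: 4)
  step 8: ref 1 -> FAULT, evict 2, frames=[3,1] (faults so far: 5)
  step 9: ref 2 -> FAULT, evict 3, frames=[2,1] (faults so far: 6)
  step 10: ref 2 -> HIT, frames=[2,1] (faults so far: 6)
  LRU total faults: 6
--- Optimal ---
  step 0: ref 4 -> FAULT, frames=[4,-] (faults so far: 1)
  step 1: ref 2 -> FAULT, frames=[4,2] (faults so far: 2)
  step 2: ref 1 -> FAULT, evict 4, frames=[1,2] (faults so far: 3)
  step 3: ref 1 -> HIT, frames=[1,2] (faults so far: 3)
  step 4: ref 2 -> HIT, frames=[1,2] (faults so far: 3)
  step 5: ref 2 -> HIT, frames=[1,2] (faults so far: 3)
  step 6: ref 2 -> HIT, frames=[1,2] (faults so far: 3)
  step 7: ref 3 -> FAULT, evict 2, frames=[1,3] (faults so far: 4)
  step 8: ref 1 -> HIT, frames=[1,3] (faults so far: 4)
  step 9: ref 2 -> FAULT, evict 1, frames=[2,3] (faults so far: 5)
  step 10: ref 2 -> HIT, frames=[2,3] (faults so far: 5)
  Optimal total faults: 5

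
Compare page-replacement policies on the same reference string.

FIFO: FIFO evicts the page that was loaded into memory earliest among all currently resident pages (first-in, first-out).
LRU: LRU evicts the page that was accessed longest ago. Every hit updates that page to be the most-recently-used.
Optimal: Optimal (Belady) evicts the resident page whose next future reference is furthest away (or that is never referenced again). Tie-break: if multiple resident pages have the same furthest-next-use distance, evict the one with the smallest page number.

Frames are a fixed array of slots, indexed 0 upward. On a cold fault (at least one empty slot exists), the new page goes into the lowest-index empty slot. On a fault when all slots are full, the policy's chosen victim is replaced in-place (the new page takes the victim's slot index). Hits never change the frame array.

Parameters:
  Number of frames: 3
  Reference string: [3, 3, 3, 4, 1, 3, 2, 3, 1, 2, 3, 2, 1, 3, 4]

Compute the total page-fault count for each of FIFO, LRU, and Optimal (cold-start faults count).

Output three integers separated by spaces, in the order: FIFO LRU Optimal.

--- FIFO ---
  step 0: ref 3 -> FAULT, frames=[3,-,-] (faults so far: 1)
  step 1: ref 3 -> HIT, frames=[3,-,-] (faults so far: 1)
  step 2: ref 3 -> HIT, frames=[3,-,-] (faults so far: 1)
  step 3: ref 4 -> FAULT, frames=[3,4,-] (faults so far: 2)
  step 4: ref 1 -> FAULT, frames=[3,4,1] (faults so far: 3)
  step 5: ref 3 -> HIT, frames=[3,4,1] (faults so far: 3)
  step 6: ref 2 -> FAULT, evict 3, frames=[2,4,1] (faults so far: 4)
  step 7: ref 3 -> FAULT, evict 4, frames=[2,3,1] (faults so far: 5)
  step 8: ref 1 -> HIT, frames=[2,3,1] (faults so far: 5)
  step 9: ref 2 -> HIT, frames=[2,3,1] (faults so far: 5)
  step 10: ref 3 -> HIT, frames=[2,3,1] (faults so far: 5)
  step 11: ref 2 -> HIT, frames=[2,3,1] (faults so far: 5)
  step 12: ref 1 -> HIT, frames=[2,3,1] (faults so far: 5)
  step 13: ref 3 -> HIT, frames=[2,3,1] (faults so far: 5)
  step 14: ref 4 -> FAULT, evict 1, frames=[2,3,4] (faults so far: 6)
  FIFO total faults: 6
--- LRU ---
  step 0: ref 3 -> FAULT, frames=[3,-,-] (faults so far: 1)
  step 1: ref 3 -> HIT, frames=[3,-,-] (faults so far: 1)
  step 2: ref 3 -> HIT, frames=[3,-,-] (faults so far: 1)
  step 3: ref 4 -> FAULT, frames=[3,4,-] (faults so far: 2)
  step 4: ref 1 -> FAULT, frames=[3,4,1] (faults so far: 3)
  step 5: ref 3 -> HIT, frames=[3,4,1] (faults so far: 3)
  step 6: ref 2 -> FAULT, evict 4, frames=[3,2,1] (faults so far: 4)
  step 7: ref 3 -> HIT, frames=[3,2,1] (faults so far: 4)
  step 8: ref 1 -> HIT, frames=[3,2,1] (faults so far: 4)
  step 9: ref 2 -> HIT, frames=[3,2,1] (faults so far: 4)
  step 10: ref 3 -> HIT, frames=[3,2,1] (faults so far: 4)
  step 11: ref 2 -> HIT, frames=[3,2,1] (faults so far: 4)
  step 12: ref 1 -> HIT, frames=[3,2,1] (faults so far: 4)
  step 13: ref 3 -> HIT, frames=[3,2,1] (faults so far: 4)
  step 14: ref 4 -> FAULT, evict 2, frames=[3,4,1] (faults so far: 5)
  LRU total faults: 5
--- Optimal ---
  step 0: ref 3 -> FAULT, frames=[3,-,-] (faults so far: 1)
  step 1: ref 3 -> HIT, frames=[3,-,-] (faults so far: 1)
  step 2: ref 3 -> HIT, frames=[3,-,-] (faults so far: 1)
  step 3: ref 4 -> FAULT, frames=[3,4,-] (faults so far: 2)
  step 4: ref 1 -> FAULT, frames=[3,4,1] (faults so far: 3)
  step 5: ref 3 -> HIT, frames=[3,4,1] (faults so far: 3)
  step 6: ref 2 -> FAULT, evict 4, frames=[3,2,1] (faults so far: 4)
  step 7: ref 3 -> HIT, frames=[3,2,1] (faults so far: 4)
  step 8: ref 1 -> HIT, frames=[3,2,1] (faults so far: 4)
  step 9: ref 2 -> HIT, frames=[3,2,1] (faults so far: 4)
  step 10: ref 3 -> HIT, frames=[3,2,1] (faults so far: 4)
  step 11: ref 2 -> HIT, frames=[3,2,1] (faults so far: 4)
  step 12: ref 1 -> HIT, frames=[3,2,1] (faults so far: 4)
  step 13: ref 3 -> HIT, frames=[3,2,1] (faults so far: 4)
  step 14: ref 4 -> FAULT, evict 1, frames=[3,2,4] (faults so far: 5)
  Optimal total faults: 5

Answer: 6 5 5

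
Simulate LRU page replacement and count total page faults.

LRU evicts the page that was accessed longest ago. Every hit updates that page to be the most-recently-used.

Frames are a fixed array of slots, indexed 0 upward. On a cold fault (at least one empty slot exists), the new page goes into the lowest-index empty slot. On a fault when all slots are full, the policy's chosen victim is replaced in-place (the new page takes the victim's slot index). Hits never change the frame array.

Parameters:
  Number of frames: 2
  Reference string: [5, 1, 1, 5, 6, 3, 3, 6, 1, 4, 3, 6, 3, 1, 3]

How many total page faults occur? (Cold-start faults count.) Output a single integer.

Step 0: ref 5 → FAULT, frames=[5,-]
Step 1: ref 1 → FAULT, frames=[5,1]
Step 2: ref 1 → HIT, frames=[5,1]
Step 3: ref 5 → HIT, frames=[5,1]
Step 4: ref 6 → FAULT (evict 1), frames=[5,6]
Step 5: ref 3 → FAULT (evict 5), frames=[3,6]
Step 6: ref 3 → HIT, frames=[3,6]
Step 7: ref 6 → HIT, frames=[3,6]
Step 8: ref 1 → FAULT (evict 3), frames=[1,6]
Step 9: ref 4 → FAULT (evict 6), frames=[1,4]
Step 10: ref 3 → FAULT (evict 1), frames=[3,4]
Step 11: ref 6 → FAULT (evict 4), frames=[3,6]
Step 12: ref 3 → HIT, frames=[3,6]
Step 13: ref 1 → FAULT (evict 6), frames=[3,1]
Step 14: ref 3 → HIT, frames=[3,1]
Total faults: 9

Answer: 9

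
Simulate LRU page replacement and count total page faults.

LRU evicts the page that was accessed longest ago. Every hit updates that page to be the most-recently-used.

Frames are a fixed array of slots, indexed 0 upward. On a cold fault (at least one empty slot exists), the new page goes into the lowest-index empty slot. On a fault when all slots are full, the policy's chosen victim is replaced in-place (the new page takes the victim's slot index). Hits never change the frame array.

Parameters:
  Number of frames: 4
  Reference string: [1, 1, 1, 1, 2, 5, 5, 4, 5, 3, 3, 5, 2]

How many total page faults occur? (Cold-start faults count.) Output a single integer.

Step 0: ref 1 → FAULT, frames=[1,-,-,-]
Step 1: ref 1 → HIT, frames=[1,-,-,-]
Step 2: ref 1 → HIT, frames=[1,-,-,-]
Step 3: ref 1 → HIT, frames=[1,-,-,-]
Step 4: ref 2 → FAULT, frames=[1,2,-,-]
Step 5: ref 5 → FAULT, frames=[1,2,5,-]
Step 6: ref 5 → HIT, frames=[1,2,5,-]
Step 7: ref 4 → FAULT, frames=[1,2,5,4]
Step 8: ref 5 → HIT, frames=[1,2,5,4]
Step 9: ref 3 → FAULT (evict 1), frames=[3,2,5,4]
Step 10: ref 3 → HIT, frames=[3,2,5,4]
Step 11: ref 5 → HIT, frames=[3,2,5,4]
Step 12: ref 2 → HIT, frames=[3,2,5,4]
Total faults: 5

Answer: 5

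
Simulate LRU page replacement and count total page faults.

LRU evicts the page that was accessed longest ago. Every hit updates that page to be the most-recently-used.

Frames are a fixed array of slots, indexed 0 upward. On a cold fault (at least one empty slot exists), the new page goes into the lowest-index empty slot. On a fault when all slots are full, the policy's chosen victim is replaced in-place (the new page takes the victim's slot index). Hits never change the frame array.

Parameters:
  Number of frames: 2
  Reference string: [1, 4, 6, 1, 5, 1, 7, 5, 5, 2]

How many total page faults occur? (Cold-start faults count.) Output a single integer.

Answer: 8

Derivation:
Step 0: ref 1 → FAULT, frames=[1,-]
Step 1: ref 4 → FAULT, frames=[1,4]
Step 2: ref 6 → FAULT (evict 1), frames=[6,4]
Step 3: ref 1 → FAULT (evict 4), frames=[6,1]
Step 4: ref 5 → FAULT (evict 6), frames=[5,1]
Step 5: ref 1 → HIT, frames=[5,1]
Step 6: ref 7 → FAULT (evict 5), frames=[7,1]
Step 7: ref 5 → FAULT (evict 1), frames=[7,5]
Step 8: ref 5 → HIT, frames=[7,5]
Step 9: ref 2 → FAULT (evict 7), frames=[2,5]
Total faults: 8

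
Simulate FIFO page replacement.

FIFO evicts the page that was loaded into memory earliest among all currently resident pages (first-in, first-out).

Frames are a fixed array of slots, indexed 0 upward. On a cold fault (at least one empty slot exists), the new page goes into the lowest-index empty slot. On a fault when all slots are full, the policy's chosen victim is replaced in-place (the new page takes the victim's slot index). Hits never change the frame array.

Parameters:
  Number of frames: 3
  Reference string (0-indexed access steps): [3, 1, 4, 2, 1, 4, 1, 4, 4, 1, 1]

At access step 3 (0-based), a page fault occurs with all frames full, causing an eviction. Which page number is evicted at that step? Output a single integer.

Answer: 3

Derivation:
Step 0: ref 3 -> FAULT, frames=[3,-,-]
Step 1: ref 1 -> FAULT, frames=[3,1,-]
Step 2: ref 4 -> FAULT, frames=[3,1,4]
Step 3: ref 2 -> FAULT, evict 3, frames=[2,1,4]
At step 3: evicted page 3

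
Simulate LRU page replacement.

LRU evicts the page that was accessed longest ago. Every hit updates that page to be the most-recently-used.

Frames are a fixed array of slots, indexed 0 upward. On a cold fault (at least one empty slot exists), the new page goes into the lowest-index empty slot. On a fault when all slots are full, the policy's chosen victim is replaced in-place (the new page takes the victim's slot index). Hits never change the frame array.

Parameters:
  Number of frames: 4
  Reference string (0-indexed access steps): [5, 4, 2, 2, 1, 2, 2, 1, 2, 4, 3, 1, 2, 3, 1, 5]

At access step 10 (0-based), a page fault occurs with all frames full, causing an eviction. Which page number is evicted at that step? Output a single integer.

Step 0: ref 5 -> FAULT, frames=[5,-,-,-]
Step 1: ref 4 -> FAULT, frames=[5,4,-,-]
Step 2: ref 2 -> FAULT, frames=[5,4,2,-]
Step 3: ref 2 -> HIT, frames=[5,4,2,-]
Step 4: ref 1 -> FAULT, frames=[5,4,2,1]
Step 5: ref 2 -> HIT, frames=[5,4,2,1]
Step 6: ref 2 -> HIT, frames=[5,4,2,1]
Step 7: ref 1 -> HIT, frames=[5,4,2,1]
Step 8: ref 2 -> HIT, frames=[5,4,2,1]
Step 9: ref 4 -> HIT, frames=[5,4,2,1]
Step 10: ref 3 -> FAULT, evict 5, frames=[3,4,2,1]
At step 10: evicted page 5

Answer: 5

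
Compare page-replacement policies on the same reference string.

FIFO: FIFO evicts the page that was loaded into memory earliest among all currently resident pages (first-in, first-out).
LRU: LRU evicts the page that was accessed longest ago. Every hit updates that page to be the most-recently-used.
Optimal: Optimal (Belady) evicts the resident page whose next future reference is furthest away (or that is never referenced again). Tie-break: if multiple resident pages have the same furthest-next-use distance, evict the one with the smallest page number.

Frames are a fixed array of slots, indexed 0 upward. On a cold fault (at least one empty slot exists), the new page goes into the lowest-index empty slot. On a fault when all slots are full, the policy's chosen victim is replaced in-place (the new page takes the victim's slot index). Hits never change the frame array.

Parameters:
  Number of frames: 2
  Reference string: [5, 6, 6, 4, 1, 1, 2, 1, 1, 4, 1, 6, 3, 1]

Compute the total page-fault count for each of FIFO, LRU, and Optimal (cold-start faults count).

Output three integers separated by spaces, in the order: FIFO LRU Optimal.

--- FIFO ---
  step 0: ref 5 -> FAULT, frames=[5,-] (faults so far: 1)
  step 1: ref 6 -> FAULT, frames=[5,6] (faults so far: 2)
  step 2: ref 6 -> HIT, frames=[5,6] (faults so far: 2)
  step 3: ref 4 -> FAULT, evict 5, frames=[4,6] (faults so far: 3)
  step 4: ref 1 -> FAULT, evict 6, frames=[4,1] (faults so far: 4)
  step 5: ref 1 -> HIT, frames=[4,1] (faults so far: 4)
  step 6: ref 2 -> FAULT, evict 4, frames=[2,1] (faults so far: 5)
  step 7: ref 1 -> HIT, frames=[2,1] (faults so far: 5)
  step 8: ref 1 -> HIT, frames=[2,1] (faults so far: 5)
  step 9: ref 4 -> FAULT, evict 1, frames=[2,4] (faults so far: 6)
  step 10: ref 1 -> FAULT, evict 2, frames=[1,4] (faults so far: 7)
  step 11: ref 6 -> FAULT, evict 4, frames=[1,6] (faults so far: 8)
  step 12: ref 3 -> FAULT, evict 1, frames=[3,6] (faults so far: 9)
  step 13: ref 1 -> FAULT, evict 6, frames=[3,1] (faults so far: 10)
  FIFO total faults: 10
--- LRU ---
  step 0: ref 5 -> FAULT, frames=[5,-] (faults so far: 1)
  step 1: ref 6 -> FAULT, frames=[5,6] (faults so far: 2)
  step 2: ref 6 -> HIT, frames=[5,6] (faults so far: 2)
  step 3: ref 4 -> FAULT, evict 5, frames=[4,6] (faults so far: 3)
  step 4: ref 1 -> FAULT, evict 6, frames=[4,1] (faults so far: 4)
  step 5: ref 1 -> HIT, frames=[4,1] (faults so far: 4)
  step 6: ref 2 -> FAULT, evict 4, frames=[2,1] (faults so far: 5)
  step 7: ref 1 -> HIT, frames=[2,1] (faults so far: 5)
  step 8: ref 1 -> HIT, frames=[2,1] (faults so far: 5)
  step 9: ref 4 -> FAULT, evict 2, frames=[4,1] (faults so far: 6)
  step 10: ref 1 -> HIT, frames=[4,1] (faults so far: 6)
  step 11: ref 6 -> FAULT, evict 4, frames=[6,1] (faults so far: 7)
  step 12: ref 3 -> FAULT, evict 1, frames=[6,3] (faults so far: 8)
  step 13: ref 1 -> FAULT, evict 6, frames=[1,3] (faults so far: 9)
  LRU total faults: 9
--- Optimal ---
  step 0: ref 5 -> FAULT, frames=[5,-] (faults so far: 1)
  step 1: ref 6 -> FAULT, frames=[5,6] (faults so far: 2)
  step 2: ref 6 -> HIT, frames=[5,6] (faults so far: 2)
  step 3: ref 4 -> FAULT, evict 5, frames=[4,6] (faults so far: 3)
  step 4: ref 1 -> FAULT, evict 6, frames=[4,1] (faults so far: 4)
  step 5: ref 1 -> HIT, frames=[4,1] (faults so far: 4)
  step 6: ref 2 -> FAULT, evict 4, frames=[2,1] (faults so far: 5)
  step 7: ref 1 -> HIT, frames=[2,1] (faults so far: 5)
  step 8: ref 1 -> HIT, frames=[2,1] (faults so far: 5)
  step 9: ref 4 -> FAULT, evict 2, frames=[4,1] (faults so far: 6)
  step 10: ref 1 -> HIT, frames=[4,1] (faults so far: 6)
  step 11: ref 6 -> FAULT, evict 4, frames=[6,1] (faults so far: 7)
  step 12: ref 3 -> FAULT, evict 6, frames=[3,1] (faults so far: 8)
  step 13: ref 1 -> HIT, frames=[3,1] (faults so far: 8)
  Optimal total faults: 8

Answer: 10 9 8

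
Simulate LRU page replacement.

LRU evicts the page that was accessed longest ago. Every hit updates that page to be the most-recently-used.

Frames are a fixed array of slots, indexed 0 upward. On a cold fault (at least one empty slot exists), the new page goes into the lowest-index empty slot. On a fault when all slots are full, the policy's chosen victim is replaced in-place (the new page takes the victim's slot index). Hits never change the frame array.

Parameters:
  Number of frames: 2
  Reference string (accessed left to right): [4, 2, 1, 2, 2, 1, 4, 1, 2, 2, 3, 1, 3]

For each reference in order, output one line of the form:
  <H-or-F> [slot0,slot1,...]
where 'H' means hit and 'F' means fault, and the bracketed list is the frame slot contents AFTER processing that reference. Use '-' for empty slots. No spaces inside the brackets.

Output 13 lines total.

F [4,-]
F [4,2]
F [1,2]
H [1,2]
H [1,2]
H [1,2]
F [1,4]
H [1,4]
F [1,2]
H [1,2]
F [3,2]
F [3,1]
H [3,1]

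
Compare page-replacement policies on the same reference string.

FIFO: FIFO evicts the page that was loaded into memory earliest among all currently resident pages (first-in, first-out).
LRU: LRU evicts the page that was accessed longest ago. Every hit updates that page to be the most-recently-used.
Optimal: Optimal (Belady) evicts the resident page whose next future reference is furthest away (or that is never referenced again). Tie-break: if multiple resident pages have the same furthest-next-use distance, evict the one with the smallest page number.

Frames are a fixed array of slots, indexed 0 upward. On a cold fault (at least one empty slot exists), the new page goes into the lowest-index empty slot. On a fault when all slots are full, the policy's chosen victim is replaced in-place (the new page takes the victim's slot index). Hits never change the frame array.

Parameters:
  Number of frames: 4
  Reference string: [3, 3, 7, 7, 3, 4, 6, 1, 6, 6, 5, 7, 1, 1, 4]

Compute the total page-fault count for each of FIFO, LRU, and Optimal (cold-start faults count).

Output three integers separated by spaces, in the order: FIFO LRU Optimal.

--- FIFO ---
  step 0: ref 3 -> FAULT, frames=[3,-,-,-] (faults so far: 1)
  step 1: ref 3 -> HIT, frames=[3,-,-,-] (faults so far: 1)
  step 2: ref 7 -> FAULT, frames=[3,7,-,-] (faults so far: 2)
  step 3: ref 7 -> HIT, frames=[3,7,-,-] (faults so far: 2)
  step 4: ref 3 -> HIT, frames=[3,7,-,-] (faults so far: 2)
  step 5: ref 4 -> FAULT, frames=[3,7,4,-] (faults so far: 3)
  step 6: ref 6 -> FAULT, frames=[3,7,4,6] (faults so far: 4)
  step 7: ref 1 -> FAULT, evict 3, frames=[1,7,4,6] (faults so far: 5)
  step 8: ref 6 -> HIT, frames=[1,7,4,6] (faults so far: 5)
  step 9: ref 6 -> HIT, frames=[1,7,4,6] (faults so far: 5)
  step 10: ref 5 -> FAULT, evict 7, frames=[1,5,4,6] (faults so far: 6)
  step 11: ref 7 -> FAULT, evict 4, frames=[1,5,7,6] (faults so far: 7)
  step 12: ref 1 -> HIT, frames=[1,5,7,6] (faults so far: 7)
  step 13: ref 1 -> HIT, frames=[1,5,7,6] (faults so far: 7)
  step 14: ref 4 -> FAULT, evict 6, frames=[1,5,7,4] (faults so far: 8)
  FIFO total faults: 8
--- LRU ---
  step 0: ref 3 -> FAULT, frames=[3,-,-,-] (faults so far: 1)
  step 1: ref 3 -> HIT, frames=[3,-,-,-] (faults so far: 1)
  step 2: ref 7 -> FAULT, frames=[3,7,-,-] (faults so far: 2)
  step 3: ref 7 -> HIT, frames=[3,7,-,-] (faults so far: 2)
  step 4: ref 3 -> HIT, frames=[3,7,-,-] (faults so far: 2)
  step 5: ref 4 -> FAULT, frames=[3,7,4,-] (faults so far: 3)
  step 6: ref 6 -> FAULT, frames=[3,7,4,6] (faults so far: 4)
  step 7: ref 1 -> FAULT, evict 7, frames=[3,1,4,6] (faults so far: 5)
  step 8: ref 6 -> HIT, frames=[3,1,4,6] (faults so far: 5)
  step 9: ref 6 -> HIT, frames=[3,1,4,6] (faults so far: 5)
  step 10: ref 5 -> FAULT, evict 3, frames=[5,1,4,6] (faults so far: 6)
  step 11: ref 7 -> FAULT, evict 4, frames=[5,1,7,6] (faults so far: 7)
  step 12: ref 1 -> HIT, frames=[5,1,7,6] (faults so far: 7)
  step 13: ref 1 -> HIT, frames=[5,1,7,6] (faults so far: 7)
  step 14: ref 4 -> FAULT, evict 6, frames=[5,1,7,4] (faults so far: 8)
  LRU total faults: 8
--- Optimal ---
  step 0: ref 3 -> FAULT, frames=[3,-,-,-] (faults so far: 1)
  step 1: ref 3 -> HIT, frames=[3,-,-,-] (faults so far: 1)
  step 2: ref 7 -> FAULT, frames=[3,7,-,-] (faults so far: 2)
  step 3: ref 7 -> HIT, frames=[3,7,-,-] (faults so far: 2)
  step 4: ref 3 -> HIT, frames=[3,7,-,-] (faults so far: 2)
  step 5: ref 4 -> FAULT, frames=[3,7,4,-] (faults so far: 3)
  step 6: ref 6 -> FAULT, frames=[3,7,4,6] (faults so far: 4)
  step 7: ref 1 -> FAULT, evict 3, frames=[1,7,4,6] (faults so far: 5)
  step 8: ref 6 -> HIT, frames=[1,7,4,6] (faults so far: 5)
  step 9: ref 6 -> HIT, frames=[1,7,4,6] (faults so far: 5)
  step 10: ref 5 -> FAULT, evict 6, frames=[1,7,4,5] (faults so far: 6)
  step 11: ref 7 -> HIT, frames=[1,7,4,5] (faults so far: 6)
  step 12: ref 1 -> HIT, frames=[1,7,4,5] (faults so far: 6)
  step 13: ref 1 -> HIT, frames=[1,7,4,5] (faults so far: 6)
  step 14: ref 4 -> HIT, frames=[1,7,4,5] (faults so far: 6)
  Optimal total faults: 6

Answer: 8 8 6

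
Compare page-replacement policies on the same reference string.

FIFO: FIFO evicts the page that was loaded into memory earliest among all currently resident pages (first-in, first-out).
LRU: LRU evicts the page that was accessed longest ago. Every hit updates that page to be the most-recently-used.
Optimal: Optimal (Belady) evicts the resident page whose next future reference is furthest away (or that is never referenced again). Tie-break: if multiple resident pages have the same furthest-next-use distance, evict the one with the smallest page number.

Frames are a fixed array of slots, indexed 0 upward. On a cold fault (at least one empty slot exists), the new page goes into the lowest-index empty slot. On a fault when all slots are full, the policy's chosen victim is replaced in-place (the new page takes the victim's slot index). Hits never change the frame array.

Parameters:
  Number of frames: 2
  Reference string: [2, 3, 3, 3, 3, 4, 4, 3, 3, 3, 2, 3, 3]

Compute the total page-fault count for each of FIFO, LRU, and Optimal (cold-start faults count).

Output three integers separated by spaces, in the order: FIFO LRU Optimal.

--- FIFO ---
  step 0: ref 2 -> FAULT, frames=[2,-] (faults so far: 1)
  step 1: ref 3 -> FAULT, frames=[2,3] (faults so far: 2)
  step 2: ref 3 -> HIT, frames=[2,3] (faults so far: 2)
  step 3: ref 3 -> HIT, frames=[2,3] (faults so far: 2)
  step 4: ref 3 -> HIT, frames=[2,3] (faults so far: 2)
  step 5: ref 4 -> FAULT, evict 2, frames=[4,3] (faults so far: 3)
  step 6: ref 4 -> HIT, frames=[4,3] (faults so far: 3)
  step 7: ref 3 -> HIT, frames=[4,3] (faults so far: 3)
  step 8: ref 3 -> HIT, frames=[4,3] (faults so far: 3)
  step 9: ref 3 -> HIT, frames=[4,3] (faults so far: 3)
  step 10: ref 2 -> FAULT, evict 3, frames=[4,2] (faults so far: 4)
  step 11: ref 3 -> FAULT, evict 4, frames=[3,2] (faults so far: 5)
  step 12: ref 3 -> HIT, frames=[3,2] (faults so far: 5)
  FIFO total faults: 5
--- LRU ---
  step 0: ref 2 -> FAULT, frames=[2,-] (faults so far: 1)
  step 1: ref 3 -> FAULT, frames=[2,3] (faults so far: 2)
  step 2: ref 3 -> HIT, frames=[2,3] (faults so far: 2)
  step 3: ref 3 -> HIT, frames=[2,3] (faults so far: 2)
  step 4: ref 3 -> HIT, frames=[2,3] (faults so far: 2)
  step 5: ref 4 -> FAULT, evict 2, frames=[4,3] (faults so far: 3)
  step 6: ref 4 -> HIT, frames=[4,3] (faults so far: 3)
  step 7: ref 3 -> HIT, frames=[4,3] (faults so far: 3)
  step 8: ref 3 -> HIT, frames=[4,3] (faults so far: 3)
  step 9: ref 3 -> HIT, frames=[4,3] (faults so far: 3)
  step 10: ref 2 -> FAULT, evict 4, frames=[2,3] (faults so far: 4)
  step 11: ref 3 -> HIT, frames=[2,3] (faults so far: 4)
  step 12: ref 3 -> HIT, frames=[2,3] (faults so far: 4)
  LRU total faults: 4
--- Optimal ---
  step 0: ref 2 -> FAULT, frames=[2,-] (faults so far: 1)
  step 1: ref 3 -> FAULT, frames=[2,3] (faults so far: 2)
  step 2: ref 3 -> HIT, frames=[2,3] (faults so far: 2)
  step 3: ref 3 -> HIT, frames=[2,3] (faults so far: 2)
  step 4: ref 3 -> HIT, frames=[2,3] (faults so far: 2)
  step 5: ref 4 -> FAULT, evict 2, frames=[4,3] (faults so far: 3)
  step 6: ref 4 -> HIT, frames=[4,3] (faults so far: 3)
  step 7: ref 3 -> HIT, frames=[4,3] (faults so far: 3)
  step 8: ref 3 -> HIT, frames=[4,3] (faults so far: 3)
  step 9: ref 3 -> HIT, frames=[4,3] (faults so far: 3)
  step 10: ref 2 -> FAULT, evict 4, frames=[2,3] (faults so far: 4)
  step 11: ref 3 -> HIT, frames=[2,3] (faults so far: 4)
  step 12: ref 3 -> HIT, frames=[2,3] (faults so far: 4)
  Optimal total faults: 4

Answer: 5 4 4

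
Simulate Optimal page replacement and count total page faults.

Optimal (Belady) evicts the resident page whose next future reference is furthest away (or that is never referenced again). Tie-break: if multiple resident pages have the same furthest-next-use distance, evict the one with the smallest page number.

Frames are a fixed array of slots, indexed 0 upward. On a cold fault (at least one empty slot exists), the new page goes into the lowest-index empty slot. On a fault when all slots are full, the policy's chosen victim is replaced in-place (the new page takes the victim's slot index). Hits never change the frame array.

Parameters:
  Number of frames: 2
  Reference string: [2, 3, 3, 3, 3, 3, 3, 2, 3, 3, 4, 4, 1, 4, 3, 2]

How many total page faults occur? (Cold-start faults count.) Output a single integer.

Answer: 6

Derivation:
Step 0: ref 2 → FAULT, frames=[2,-]
Step 1: ref 3 → FAULT, frames=[2,3]
Step 2: ref 3 → HIT, frames=[2,3]
Step 3: ref 3 → HIT, frames=[2,3]
Step 4: ref 3 → HIT, frames=[2,3]
Step 5: ref 3 → HIT, frames=[2,3]
Step 6: ref 3 → HIT, frames=[2,3]
Step 7: ref 2 → HIT, frames=[2,3]
Step 8: ref 3 → HIT, frames=[2,3]
Step 9: ref 3 → HIT, frames=[2,3]
Step 10: ref 4 → FAULT (evict 2), frames=[4,3]
Step 11: ref 4 → HIT, frames=[4,3]
Step 12: ref 1 → FAULT (evict 3), frames=[4,1]
Step 13: ref 4 → HIT, frames=[4,1]
Step 14: ref 3 → FAULT (evict 1), frames=[4,3]
Step 15: ref 2 → FAULT (evict 3), frames=[4,2]
Total faults: 6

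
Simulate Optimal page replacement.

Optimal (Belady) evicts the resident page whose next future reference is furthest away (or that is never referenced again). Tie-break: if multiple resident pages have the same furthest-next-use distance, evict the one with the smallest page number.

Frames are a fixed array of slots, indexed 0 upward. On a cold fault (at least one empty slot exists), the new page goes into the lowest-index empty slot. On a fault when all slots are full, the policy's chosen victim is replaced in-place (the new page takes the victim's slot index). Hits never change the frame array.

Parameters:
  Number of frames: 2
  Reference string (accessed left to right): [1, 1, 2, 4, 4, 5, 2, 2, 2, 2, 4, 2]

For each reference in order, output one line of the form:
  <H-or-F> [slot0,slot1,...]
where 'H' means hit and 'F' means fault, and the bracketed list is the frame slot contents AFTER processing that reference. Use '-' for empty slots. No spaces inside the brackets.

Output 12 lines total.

F [1,-]
H [1,-]
F [1,2]
F [4,2]
H [4,2]
F [5,2]
H [5,2]
H [5,2]
H [5,2]
H [5,2]
F [4,2]
H [4,2]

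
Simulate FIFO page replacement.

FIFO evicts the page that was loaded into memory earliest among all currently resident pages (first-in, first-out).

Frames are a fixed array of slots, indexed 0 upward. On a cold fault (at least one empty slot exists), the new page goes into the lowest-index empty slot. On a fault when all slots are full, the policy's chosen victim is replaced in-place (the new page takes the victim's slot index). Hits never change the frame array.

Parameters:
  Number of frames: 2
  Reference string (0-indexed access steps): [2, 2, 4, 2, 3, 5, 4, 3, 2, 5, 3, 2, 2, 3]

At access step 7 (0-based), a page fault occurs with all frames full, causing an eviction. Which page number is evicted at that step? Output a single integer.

Answer: 5

Derivation:
Step 0: ref 2 -> FAULT, frames=[2,-]
Step 1: ref 2 -> HIT, frames=[2,-]
Step 2: ref 4 -> FAULT, frames=[2,4]
Step 3: ref 2 -> HIT, frames=[2,4]
Step 4: ref 3 -> FAULT, evict 2, frames=[3,4]
Step 5: ref 5 -> FAULT, evict 4, frames=[3,5]
Step 6: ref 4 -> FAULT, evict 3, frames=[4,5]
Step 7: ref 3 -> FAULT, evict 5, frames=[4,3]
At step 7: evicted page 5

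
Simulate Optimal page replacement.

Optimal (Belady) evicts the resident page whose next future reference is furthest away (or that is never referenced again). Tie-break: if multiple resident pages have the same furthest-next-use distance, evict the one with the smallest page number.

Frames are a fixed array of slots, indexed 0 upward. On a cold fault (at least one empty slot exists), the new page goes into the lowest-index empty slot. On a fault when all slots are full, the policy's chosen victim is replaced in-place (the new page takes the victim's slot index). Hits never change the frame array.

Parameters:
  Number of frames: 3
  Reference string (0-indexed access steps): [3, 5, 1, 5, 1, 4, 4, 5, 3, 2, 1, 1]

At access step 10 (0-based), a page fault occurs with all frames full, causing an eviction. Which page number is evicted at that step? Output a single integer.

Answer: 2

Derivation:
Step 0: ref 3 -> FAULT, frames=[3,-,-]
Step 1: ref 5 -> FAULT, frames=[3,5,-]
Step 2: ref 1 -> FAULT, frames=[3,5,1]
Step 3: ref 5 -> HIT, frames=[3,5,1]
Step 4: ref 1 -> HIT, frames=[3,5,1]
Step 5: ref 4 -> FAULT, evict 1, frames=[3,5,4]
Step 6: ref 4 -> HIT, frames=[3,5,4]
Step 7: ref 5 -> HIT, frames=[3,5,4]
Step 8: ref 3 -> HIT, frames=[3,5,4]
Step 9: ref 2 -> FAULT, evict 3, frames=[2,5,4]
Step 10: ref 1 -> FAULT, evict 2, frames=[1,5,4]
At step 10: evicted page 2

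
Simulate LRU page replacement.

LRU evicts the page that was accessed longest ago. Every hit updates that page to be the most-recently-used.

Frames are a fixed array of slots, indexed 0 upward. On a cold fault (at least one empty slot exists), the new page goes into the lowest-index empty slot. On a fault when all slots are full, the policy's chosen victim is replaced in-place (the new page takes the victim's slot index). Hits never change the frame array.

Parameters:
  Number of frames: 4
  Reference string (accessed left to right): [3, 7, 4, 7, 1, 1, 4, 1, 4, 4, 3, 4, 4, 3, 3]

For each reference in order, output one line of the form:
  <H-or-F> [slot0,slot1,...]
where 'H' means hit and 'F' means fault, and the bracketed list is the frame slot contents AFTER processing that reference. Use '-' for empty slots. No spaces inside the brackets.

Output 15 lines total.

F [3,-,-,-]
F [3,7,-,-]
F [3,7,4,-]
H [3,7,4,-]
F [3,7,4,1]
H [3,7,4,1]
H [3,7,4,1]
H [3,7,4,1]
H [3,7,4,1]
H [3,7,4,1]
H [3,7,4,1]
H [3,7,4,1]
H [3,7,4,1]
H [3,7,4,1]
H [3,7,4,1]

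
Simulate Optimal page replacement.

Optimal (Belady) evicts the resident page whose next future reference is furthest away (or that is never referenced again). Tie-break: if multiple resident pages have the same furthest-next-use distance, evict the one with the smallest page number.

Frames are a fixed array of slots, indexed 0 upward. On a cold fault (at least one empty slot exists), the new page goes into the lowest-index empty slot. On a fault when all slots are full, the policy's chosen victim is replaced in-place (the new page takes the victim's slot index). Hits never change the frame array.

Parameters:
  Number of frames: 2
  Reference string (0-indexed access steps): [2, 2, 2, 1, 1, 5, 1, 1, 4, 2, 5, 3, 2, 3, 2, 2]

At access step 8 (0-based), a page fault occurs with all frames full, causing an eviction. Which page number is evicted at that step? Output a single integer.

Step 0: ref 2 -> FAULT, frames=[2,-]
Step 1: ref 2 -> HIT, frames=[2,-]
Step 2: ref 2 -> HIT, frames=[2,-]
Step 3: ref 1 -> FAULT, frames=[2,1]
Step 4: ref 1 -> HIT, frames=[2,1]
Step 5: ref 5 -> FAULT, evict 2, frames=[5,1]
Step 6: ref 1 -> HIT, frames=[5,1]
Step 7: ref 1 -> HIT, frames=[5,1]
Step 8: ref 4 -> FAULT, evict 1, frames=[5,4]
At step 8: evicted page 1

Answer: 1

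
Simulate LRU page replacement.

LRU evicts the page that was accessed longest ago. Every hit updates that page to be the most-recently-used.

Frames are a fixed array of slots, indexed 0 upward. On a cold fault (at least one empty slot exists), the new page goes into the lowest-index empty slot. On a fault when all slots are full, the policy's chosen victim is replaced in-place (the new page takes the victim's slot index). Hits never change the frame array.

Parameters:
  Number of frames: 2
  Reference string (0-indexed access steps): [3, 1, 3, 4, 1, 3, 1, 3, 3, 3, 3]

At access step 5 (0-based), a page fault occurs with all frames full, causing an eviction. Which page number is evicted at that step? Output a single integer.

Answer: 4

Derivation:
Step 0: ref 3 -> FAULT, frames=[3,-]
Step 1: ref 1 -> FAULT, frames=[3,1]
Step 2: ref 3 -> HIT, frames=[3,1]
Step 3: ref 4 -> FAULT, evict 1, frames=[3,4]
Step 4: ref 1 -> FAULT, evict 3, frames=[1,4]
Step 5: ref 3 -> FAULT, evict 4, frames=[1,3]
At step 5: evicted page 4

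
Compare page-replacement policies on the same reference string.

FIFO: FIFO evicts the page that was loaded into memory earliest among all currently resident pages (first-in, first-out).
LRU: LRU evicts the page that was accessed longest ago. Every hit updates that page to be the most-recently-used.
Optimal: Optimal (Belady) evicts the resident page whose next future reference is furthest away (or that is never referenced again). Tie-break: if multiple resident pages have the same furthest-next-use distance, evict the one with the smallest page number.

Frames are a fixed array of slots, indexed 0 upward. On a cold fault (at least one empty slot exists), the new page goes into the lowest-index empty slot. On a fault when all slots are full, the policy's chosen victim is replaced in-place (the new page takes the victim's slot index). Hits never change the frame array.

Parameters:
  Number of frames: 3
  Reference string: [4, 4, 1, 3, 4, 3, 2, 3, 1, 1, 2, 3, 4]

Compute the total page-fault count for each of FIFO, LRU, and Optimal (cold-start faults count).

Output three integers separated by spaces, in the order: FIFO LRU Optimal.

--- FIFO ---
  step 0: ref 4 -> FAULT, frames=[4,-,-] (faults so far: 1)
  step 1: ref 4 -> HIT, frames=[4,-,-] (faults so far: 1)
  step 2: ref 1 -> FAULT, frames=[4,1,-] (faults so far: 2)
  step 3: ref 3 -> FAULT, frames=[4,1,3] (faults so far: 3)
  step 4: ref 4 -> HIT, frames=[4,1,3] (faults so far: 3)
  step 5: ref 3 -> HIT, frames=[4,1,3] (faults so far: 3)
  step 6: ref 2 -> FAULT, evict 4, frames=[2,1,3] (faults so far: 4)
  step 7: ref 3 -> HIT, frames=[2,1,3] (faults so far: 4)
  step 8: ref 1 -> HIT, frames=[2,1,3] (faults so far: 4)
  step 9: ref 1 -> HIT, frames=[2,1,3] (faults so far: 4)
  step 10: ref 2 -> HIT, frames=[2,1,3] (faults so far: 4)
  step 11: ref 3 -> HIT, frames=[2,1,3] (faults so far: 4)
  step 12: ref 4 -> FAULT, evict 1, frames=[2,4,3] (faults so far: 5)
  FIFO total faults: 5
--- LRU ---
  step 0: ref 4 -> FAULT, frames=[4,-,-] (faults so far: 1)
  step 1: ref 4 -> HIT, frames=[4,-,-] (faults so far: 1)
  step 2: ref 1 -> FAULT, frames=[4,1,-] (faults so far: 2)
  step 3: ref 3 -> FAULT, frames=[4,1,3] (faults so far: 3)
  step 4: ref 4 -> HIT, frames=[4,1,3] (faults so far: 3)
  step 5: ref 3 -> HIT, frames=[4,1,3] (faults so far: 3)
  step 6: ref 2 -> FAULT, evict 1, frames=[4,2,3] (faults so far: 4)
  step 7: ref 3 -> HIT, frames=[4,2,3] (faults so far: 4)
  step 8: ref 1 -> FAULT, evict 4, frames=[1,2,3] (faults so far: 5)
  step 9: ref 1 -> HIT, frames=[1,2,3] (faults so far: 5)
  step 10: ref 2 -> HIT, frames=[1,2,3] (faults so far: 5)
  step 11: ref 3 -> HIT, frames=[1,2,3] (faults so far: 5)
  step 12: ref 4 -> FAULT, evict 1, frames=[4,2,3] (faults so far: 6)
  LRU total faults: 6
--- Optimal ---
  step 0: ref 4 -> FAULT, frames=[4,-,-] (faults so far: 1)
  step 1: ref 4 -> HIT, frames=[4,-,-] (faults so far: 1)
  step 2: ref 1 -> FAULT, frames=[4,1,-] (faults so far: 2)
  step 3: ref 3 -> FAULT, frames=[4,1,3] (faults so far: 3)
  step 4: ref 4 -> HIT, frames=[4,1,3] (faults so far: 3)
  step 5: ref 3 -> HIT, frames=[4,1,3] (faults so far: 3)
  step 6: ref 2 -> FAULT, evict 4, frames=[2,1,3] (faults so far: 4)
  step 7: ref 3 -> HIT, frames=[2,1,3] (faults so far: 4)
  step 8: ref 1 -> HIT, frames=[2,1,3] (faults so far: 4)
  step 9: ref 1 -> HIT, frames=[2,1,3] (faults so far: 4)
  step 10: ref 2 -> HIT, frames=[2,1,3] (faults so far: 4)
  step 11: ref 3 -> HIT, frames=[2,1,3] (faults so far: 4)
  step 12: ref 4 -> FAULT, evict 1, frames=[2,4,3] (faults so far: 5)
  Optimal total faults: 5

Answer: 5 6 5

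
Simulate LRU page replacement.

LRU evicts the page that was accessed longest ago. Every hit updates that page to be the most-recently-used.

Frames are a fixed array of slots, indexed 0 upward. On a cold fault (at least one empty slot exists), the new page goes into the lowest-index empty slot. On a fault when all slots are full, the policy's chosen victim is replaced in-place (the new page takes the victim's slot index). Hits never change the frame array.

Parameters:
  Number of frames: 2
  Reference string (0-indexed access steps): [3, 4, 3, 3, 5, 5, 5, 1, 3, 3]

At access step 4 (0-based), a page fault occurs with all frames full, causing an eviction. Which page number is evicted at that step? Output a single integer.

Answer: 4

Derivation:
Step 0: ref 3 -> FAULT, frames=[3,-]
Step 1: ref 4 -> FAULT, frames=[3,4]
Step 2: ref 3 -> HIT, frames=[3,4]
Step 3: ref 3 -> HIT, frames=[3,4]
Step 4: ref 5 -> FAULT, evict 4, frames=[3,5]
At step 4: evicted page 4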